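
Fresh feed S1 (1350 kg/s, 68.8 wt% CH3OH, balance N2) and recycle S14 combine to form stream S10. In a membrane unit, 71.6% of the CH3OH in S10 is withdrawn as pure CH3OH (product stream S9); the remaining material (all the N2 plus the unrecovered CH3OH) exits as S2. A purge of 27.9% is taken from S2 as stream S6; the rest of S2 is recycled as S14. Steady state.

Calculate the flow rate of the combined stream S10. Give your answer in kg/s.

N2 enters only via S1 and leaves only via the purge: 1350×0.312 = 0.279×(N2 in S2), and the membrane unit passes all N2, so N2 in S10 = N2 in S2 = 1509.7 kg/s.
CH3OH in S10: m_A = 1350×0.688 + (1−0.279)·(1−0.716)·m_A, so m_A = 928.8/0.7952 = 1168 kg/s.
S10 = 1168 + 1509.7 = 2677.6 kg/s.

2678 kg/s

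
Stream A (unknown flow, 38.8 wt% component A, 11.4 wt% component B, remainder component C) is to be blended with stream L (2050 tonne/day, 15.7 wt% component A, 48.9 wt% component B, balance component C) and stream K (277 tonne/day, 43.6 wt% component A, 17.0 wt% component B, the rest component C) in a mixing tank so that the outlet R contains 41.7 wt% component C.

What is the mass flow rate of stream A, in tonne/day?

Let A be the unknown flow. Total out = 2327 + A.
component C balance: 834.84 + 0.498·A = 0.417·(2327 + A)
(0.498 − 0.417)·A = 0.417×2327 − 834.84 = 135.52
A = 135.52 / 0.081 = 1673.1 tonne/day

1673 tonne/day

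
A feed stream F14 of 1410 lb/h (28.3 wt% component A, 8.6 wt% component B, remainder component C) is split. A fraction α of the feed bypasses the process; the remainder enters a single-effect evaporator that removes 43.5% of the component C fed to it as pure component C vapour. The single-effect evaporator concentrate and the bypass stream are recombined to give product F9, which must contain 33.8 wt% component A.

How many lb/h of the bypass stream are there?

574.1 lb/h

All 1410×0.283 = 399.03 lb/h of component A reaches F9, so F9 = 399.03/0.338 = 1180.6 lb/h and vapour = 229.44 lb/h.
The evaporator receives (1−α)·1410 of feed at 0.631 component C and removes 0.435 of that component C:
0.435×0.631×(1−α)×1410 = 229.44
(1−α) = 229.44/387.02 = 0.5928;  α = 0.4072.
Bypass flow = 0.4072×1410 = 574.12 lb/h.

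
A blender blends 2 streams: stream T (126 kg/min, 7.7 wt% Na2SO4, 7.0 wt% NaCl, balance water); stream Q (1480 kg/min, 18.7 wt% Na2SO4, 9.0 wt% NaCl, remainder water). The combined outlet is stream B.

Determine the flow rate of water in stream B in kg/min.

water out = water in = 126×0.853 + 1480×0.723 = 1177.5 kg/min.

1178 kg/min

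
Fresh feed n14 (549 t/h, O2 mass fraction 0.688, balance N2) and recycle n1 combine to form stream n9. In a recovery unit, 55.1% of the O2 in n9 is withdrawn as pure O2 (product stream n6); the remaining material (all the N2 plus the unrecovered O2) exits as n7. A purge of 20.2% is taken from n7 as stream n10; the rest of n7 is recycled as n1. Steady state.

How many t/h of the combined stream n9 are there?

1437 t/h

N2 enters only via n14 and leaves only via the purge: 549×0.312 = 0.202×(N2 in n7), and the recovery unit passes all N2, so N2 in n9 = N2 in n7 = 847.96 t/h.
O2 in n9: m_A = 549×0.688 + (1−0.202)·(1−0.551)·m_A, so m_A = 377.71/0.6417 = 588.61 t/h.
n9 = 588.61 + 847.96 = 1436.6 t/h.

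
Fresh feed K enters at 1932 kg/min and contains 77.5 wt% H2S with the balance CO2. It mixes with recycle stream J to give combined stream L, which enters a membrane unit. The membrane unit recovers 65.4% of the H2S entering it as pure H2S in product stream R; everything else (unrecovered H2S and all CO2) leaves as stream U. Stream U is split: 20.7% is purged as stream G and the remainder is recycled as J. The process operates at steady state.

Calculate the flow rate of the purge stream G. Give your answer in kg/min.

582.5 kg/min

CO2 enters only via K and leaves only via the purge: 1932×0.225 = 0.207×(CO2 in U), and the membrane unit passes all CO2, so CO2 in L = CO2 in U = 2100 kg/min.
H2S in L: m_A = 1932×0.775 + (1−0.207)·(1−0.654)·m_A, so m_A = 1497.3/0.7256 = 2063.5 kg/min.
U = (1−0.654)×2063.5 + 2100 = 2814 kg/min.
Purge G = 0.207×2814 = 582.49 kg/min.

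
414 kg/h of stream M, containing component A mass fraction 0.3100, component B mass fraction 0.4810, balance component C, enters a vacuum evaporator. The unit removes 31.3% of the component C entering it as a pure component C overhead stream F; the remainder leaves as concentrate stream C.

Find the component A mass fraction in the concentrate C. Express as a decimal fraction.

0.3317

component A is not removed: 414×0.310 = 128.34 kg/h of component A enters C.
component C entering = 414×0.209 = 86.526 kg/h; overhead removed = 0.313×86.526 = 27.083 kg/h.
Concentrate = 414 − 27.083 = 386.92 kg/h.
Mass fraction = 128.34/386.92 = 0.3317.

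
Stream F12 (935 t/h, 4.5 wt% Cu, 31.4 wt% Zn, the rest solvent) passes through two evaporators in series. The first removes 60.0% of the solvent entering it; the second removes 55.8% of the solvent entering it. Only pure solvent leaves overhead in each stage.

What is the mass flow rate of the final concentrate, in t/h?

441.6 t/h

solvent in feed = 935×0.641 = 599.34 t/h.
After stage 1: solvent left = (1−0.600)×599.34 = 239.73; stream total = 575.4 t/h.
After stage 2: solvent left = (1−0.558)×239.73 = 105.96; final concentrate = 441.63 t/h.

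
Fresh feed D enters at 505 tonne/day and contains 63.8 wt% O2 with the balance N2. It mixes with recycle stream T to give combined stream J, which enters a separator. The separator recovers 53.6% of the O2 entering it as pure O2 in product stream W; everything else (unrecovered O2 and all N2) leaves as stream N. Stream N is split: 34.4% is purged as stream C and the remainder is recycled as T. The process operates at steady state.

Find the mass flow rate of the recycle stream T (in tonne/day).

489.6 tonne/day

N2 enters only via D and leaves only via the purge: 505×0.362 = 0.344×(N2 in N), and the separator passes all N2, so N2 in J = N2 in N = 531.42 tonne/day.
O2 in J: m_A = 505×0.638 + (1−0.344)·(1−0.536)·m_A, so m_A = 322.19/0.6956 = 463.17 tonne/day.
N = (1−0.536)×463.17 + 531.42 = 746.34 tonne/day.
Recycle T = (1−0.344)×746.34 = 489.6 tonne/day.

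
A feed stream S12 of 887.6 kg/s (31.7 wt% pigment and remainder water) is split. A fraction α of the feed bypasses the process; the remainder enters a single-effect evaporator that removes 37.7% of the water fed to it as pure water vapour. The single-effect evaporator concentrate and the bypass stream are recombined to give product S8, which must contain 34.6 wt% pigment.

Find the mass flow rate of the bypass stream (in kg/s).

598.7 kg/s

All 887.6×0.317 = 281.37 kg/s of pigment reaches S8, so S8 = 281.37/0.346 = 813.21 kg/s and vapour = 74.394 kg/s.
The evaporator receives (1−α)·887.6 of feed at 0.683 water and removes 0.377 of that water:
0.377×0.683×(1−α)×887.6 = 74.394
(1−α) = 74.394/228.55 = 0.3255;  α = 0.6745.
Bypass flow = 0.6745×887.6 = 598.68 kg/s.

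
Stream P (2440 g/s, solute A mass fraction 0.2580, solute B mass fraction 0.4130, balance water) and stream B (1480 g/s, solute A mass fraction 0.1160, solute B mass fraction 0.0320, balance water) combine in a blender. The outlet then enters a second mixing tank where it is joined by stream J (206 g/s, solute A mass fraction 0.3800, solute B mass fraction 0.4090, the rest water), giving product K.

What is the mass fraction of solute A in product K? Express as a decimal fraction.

0.2132

Overall, product flow = 4126 g/s.
solute A in = 2440×0.258 + 1480×0.116 + 206×0.380 = 879.48 g/s.
solute A fraction in K = 0.2132.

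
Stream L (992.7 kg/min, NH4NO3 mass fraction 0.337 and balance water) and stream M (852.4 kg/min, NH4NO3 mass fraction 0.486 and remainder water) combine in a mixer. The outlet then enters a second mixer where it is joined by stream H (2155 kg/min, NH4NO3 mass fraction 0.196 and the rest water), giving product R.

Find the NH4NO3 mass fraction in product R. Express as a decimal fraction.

0.293

Overall, product flow = 4000.1 kg/min.
NH4NO3 in = 992.7×0.337 + 852.4×0.486 + 2155×0.196 = 1171.2 kg/min.
NH4NO3 fraction in R = 0.293.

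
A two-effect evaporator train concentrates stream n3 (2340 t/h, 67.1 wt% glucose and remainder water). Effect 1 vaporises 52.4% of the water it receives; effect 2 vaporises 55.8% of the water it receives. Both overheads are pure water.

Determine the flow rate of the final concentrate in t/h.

1732 t/h

water in feed = 2340×0.329 = 769.86 t/h.
After stage 1: water left = (1−0.524)×769.86 = 366.45; stream total = 1936.6 t/h.
After stage 2: water left = (1−0.558)×366.45 = 161.97; final concentrate = 1732.1 t/h.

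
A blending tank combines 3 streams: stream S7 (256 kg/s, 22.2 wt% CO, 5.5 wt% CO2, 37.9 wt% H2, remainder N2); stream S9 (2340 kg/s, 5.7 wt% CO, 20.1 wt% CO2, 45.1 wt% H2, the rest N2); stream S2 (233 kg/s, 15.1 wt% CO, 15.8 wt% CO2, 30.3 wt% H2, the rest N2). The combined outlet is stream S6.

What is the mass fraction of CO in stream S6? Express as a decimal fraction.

Total flow out = 256 + 2340 + 233 = 2829 kg/s.
CO in = 256×0.222 + 2340×0.057 + 233×0.151 = 225.39 kg/s.
CO mass fraction in S6 = 225.39/2829 = 0.080.

0.080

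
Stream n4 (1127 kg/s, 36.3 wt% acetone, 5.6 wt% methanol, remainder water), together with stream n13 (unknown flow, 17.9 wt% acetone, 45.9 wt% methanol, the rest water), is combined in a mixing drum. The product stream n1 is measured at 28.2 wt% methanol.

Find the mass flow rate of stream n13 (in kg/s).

Let n13 be the unknown flow. Total out = 1127 + n13.
methanol balance: 63.112 + 0.459·n13 = 0.282·(1127 + n13)
(0.459 − 0.282)·n13 = 0.282×1127 − 63.112 = 254.7
n13 = 254.7 / 0.177 = 1439 kg/s

1439 kg/s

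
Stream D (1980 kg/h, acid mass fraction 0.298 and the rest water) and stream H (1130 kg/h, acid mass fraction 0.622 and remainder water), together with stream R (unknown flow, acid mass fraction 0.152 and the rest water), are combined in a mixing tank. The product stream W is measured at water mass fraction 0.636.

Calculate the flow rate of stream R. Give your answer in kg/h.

758.8 kg/h

Let R be the unknown flow. Total out = 3110 + R.
water balance: 1817.1 + 0.848·R = 0.636·(3110 + R)
(0.848 − 0.636)·R = 0.636×3110 − 1817.1 = 160.86
R = 160.86 / 0.212 = 758.77 kg/h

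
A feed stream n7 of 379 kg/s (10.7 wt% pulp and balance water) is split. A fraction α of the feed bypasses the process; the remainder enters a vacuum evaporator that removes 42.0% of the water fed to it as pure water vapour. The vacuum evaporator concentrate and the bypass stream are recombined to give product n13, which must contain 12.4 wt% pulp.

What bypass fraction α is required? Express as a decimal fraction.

All 379×0.107 = 40.553 kg/s of pulp reaches n13, so n13 = 40.553/0.124 = 327.04 kg/s and vapour = 51.96 kg/s.
The evaporator receives (1−α)·379 of feed at 0.893 water and removes 0.420 of that water:
0.420×0.893×(1−α)×379 = 51.96
(1−α) = 51.96/142.15 = 0.3655;  α = 0.6345.

0.634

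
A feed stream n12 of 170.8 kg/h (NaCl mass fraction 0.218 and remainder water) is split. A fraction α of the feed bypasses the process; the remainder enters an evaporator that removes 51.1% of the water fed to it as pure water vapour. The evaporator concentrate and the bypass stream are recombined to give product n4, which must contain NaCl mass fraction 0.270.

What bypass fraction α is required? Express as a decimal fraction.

0.518

All 170.8×0.218 = 37.234 kg/h of NaCl reaches n4, so n4 = 37.234/0.270 = 137.91 kg/h and vapour = 32.895 kg/h.
The evaporator receives (1−α)·170.8 of feed at 0.782 water and removes 0.511 of that water:
0.511×0.782×(1−α)×170.8 = 32.895
(1−α) = 32.895/68.252 = 0.4820;  α = 0.5180.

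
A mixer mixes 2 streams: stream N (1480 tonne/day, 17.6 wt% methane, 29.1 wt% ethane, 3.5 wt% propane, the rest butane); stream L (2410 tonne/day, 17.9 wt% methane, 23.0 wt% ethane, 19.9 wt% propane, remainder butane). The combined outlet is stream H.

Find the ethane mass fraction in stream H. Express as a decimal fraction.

Total flow out = 1480 + 2410 = 3890 tonne/day.
ethane in = 1480×0.291 + 2410×0.230 = 984.98 tonne/day.
ethane mass fraction in H = 984.98/3890 = 0.253.

0.253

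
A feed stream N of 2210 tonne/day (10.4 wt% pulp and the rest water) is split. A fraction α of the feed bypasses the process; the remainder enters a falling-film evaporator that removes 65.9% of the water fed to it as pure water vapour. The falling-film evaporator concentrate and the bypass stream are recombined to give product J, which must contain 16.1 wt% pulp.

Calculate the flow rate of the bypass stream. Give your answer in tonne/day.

All 2210×0.104 = 229.84 tonne/day of pulp reaches J, so J = 229.84/0.161 = 1427.6 tonne/day and vapour = 782.42 tonne/day.
The evaporator receives (1−α)·2210 of feed at 0.896 water and removes 0.659 of that water:
0.659×0.896×(1−α)×2210 = 782.42
(1−α) = 782.42/1304.9 = 0.5996;  α = 0.4004.
Bypass flow = 0.4004×2210 = 884.9 tonne/day.

884.9 tonne/day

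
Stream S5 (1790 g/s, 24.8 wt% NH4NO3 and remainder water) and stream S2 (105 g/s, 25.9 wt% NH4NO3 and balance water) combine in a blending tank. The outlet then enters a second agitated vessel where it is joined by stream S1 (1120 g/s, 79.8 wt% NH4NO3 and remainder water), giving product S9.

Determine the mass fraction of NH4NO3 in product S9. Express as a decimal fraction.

Overall, product flow = 3015 g/s.
NH4NO3 in = 1790×0.248 + 105×0.259 + 1120×0.798 = 1364.9 g/s.
NH4NO3 fraction in S9 = 0.453.

0.453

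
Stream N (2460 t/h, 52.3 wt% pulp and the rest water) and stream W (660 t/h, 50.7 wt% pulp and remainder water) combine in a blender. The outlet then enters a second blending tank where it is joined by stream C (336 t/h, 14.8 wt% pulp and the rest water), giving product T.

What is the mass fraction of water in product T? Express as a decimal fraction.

0.5165

Overall, product flow = 3456 t/h.
water in = 2460×0.477 + 660×0.493 + 336×0.852 = 1785.1 t/h.
water fraction in T = 0.5165.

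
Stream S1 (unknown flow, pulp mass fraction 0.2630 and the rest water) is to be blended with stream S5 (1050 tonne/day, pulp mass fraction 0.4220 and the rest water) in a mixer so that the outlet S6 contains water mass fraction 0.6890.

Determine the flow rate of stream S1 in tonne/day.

2428 tonne/day

Let S1 be the unknown flow. Total out = 1050 + S1.
water balance: 606.9 + 0.737·S1 = 0.689·(1050 + S1)
(0.737 − 0.689)·S1 = 0.689×1050 − 606.9 = 116.55
S1 = 116.55 / 0.048 = 2428.1 tonne/day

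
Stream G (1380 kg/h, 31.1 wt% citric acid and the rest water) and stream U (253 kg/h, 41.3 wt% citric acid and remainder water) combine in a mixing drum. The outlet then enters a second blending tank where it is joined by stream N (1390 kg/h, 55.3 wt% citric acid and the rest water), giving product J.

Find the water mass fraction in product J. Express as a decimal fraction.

0.5692

Overall, product flow = 3023 kg/h.
water in = 1380×0.689 + 253×0.587 + 1390×0.447 = 1720.7 kg/h.
water fraction in J = 0.5692.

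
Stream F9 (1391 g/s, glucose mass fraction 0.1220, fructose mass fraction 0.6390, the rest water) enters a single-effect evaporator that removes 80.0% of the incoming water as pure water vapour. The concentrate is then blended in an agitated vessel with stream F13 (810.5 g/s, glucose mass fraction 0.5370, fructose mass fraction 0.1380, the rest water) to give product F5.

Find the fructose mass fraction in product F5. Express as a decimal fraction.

0.5170

Vapour removed = 0.800×0.239×1391 = 265.96 g/s; concentrate = 1125 g/s.
fructose reaching the mixer = 888.85 (from concentrate) + 810.5×0.138 = 1000.7 g/s.
Product flow = 1125 + 810.5 = 1935.5 g/s; fructose fraction = 0.5170.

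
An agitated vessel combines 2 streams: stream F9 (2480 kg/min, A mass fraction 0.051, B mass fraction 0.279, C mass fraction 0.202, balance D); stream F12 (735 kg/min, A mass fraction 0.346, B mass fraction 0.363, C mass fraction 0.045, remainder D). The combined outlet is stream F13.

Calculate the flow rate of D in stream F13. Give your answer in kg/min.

1341 kg/min

D out = D in = 2480×0.468 + 735×0.246 = 1341.5 kg/min.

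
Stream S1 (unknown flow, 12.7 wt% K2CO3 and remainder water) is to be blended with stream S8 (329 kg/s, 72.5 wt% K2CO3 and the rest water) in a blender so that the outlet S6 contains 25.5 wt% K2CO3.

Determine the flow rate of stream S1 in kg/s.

1208 kg/s

Let S1 be the unknown flow. Total out = 329 + S1.
K2CO3 balance: 238.53 + 0.127·S1 = 0.255·(329 + S1)
(0.127 − 0.255)·S1 = 0.255×329 − 238.53 = -154.63
S1 = -154.63 / -0.128 = 1208 kg/s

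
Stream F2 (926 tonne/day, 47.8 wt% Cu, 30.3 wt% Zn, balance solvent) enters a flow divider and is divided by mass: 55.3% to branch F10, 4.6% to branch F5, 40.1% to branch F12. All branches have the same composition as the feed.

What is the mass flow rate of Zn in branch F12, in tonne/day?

112.5 tonne/day

Branch F12 total = 0.401×926 = 371.33 tonne/day.
Zn in F12 = 0.303×371.33 = 112.51 tonne/day.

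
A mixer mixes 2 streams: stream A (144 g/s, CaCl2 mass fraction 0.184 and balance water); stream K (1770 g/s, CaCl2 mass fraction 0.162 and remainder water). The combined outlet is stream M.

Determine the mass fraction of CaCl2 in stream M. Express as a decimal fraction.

0.164

Total flow out = 144 + 1770 = 1914 g/s.
CaCl2 in = 144×0.184 + 1770×0.162 = 313.24 g/s.
CaCl2 mass fraction in M = 313.24/1914 = 0.164.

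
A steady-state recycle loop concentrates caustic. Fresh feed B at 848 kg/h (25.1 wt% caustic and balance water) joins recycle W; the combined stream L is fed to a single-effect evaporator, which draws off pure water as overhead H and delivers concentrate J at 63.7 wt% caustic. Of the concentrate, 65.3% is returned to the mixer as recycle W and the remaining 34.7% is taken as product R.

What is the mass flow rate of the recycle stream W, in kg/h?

628.8 kg/h

Overall caustic balance (none leaves overhead): caustic in fresh feed = caustic in product, i.e. 848×0.251 = (1−0.653)·J·0.637.
J = 212.85/(0.637×0.347) = 962.94 kg/h.
Recycle W = 0.653×962.94 = 628.8 kg/h.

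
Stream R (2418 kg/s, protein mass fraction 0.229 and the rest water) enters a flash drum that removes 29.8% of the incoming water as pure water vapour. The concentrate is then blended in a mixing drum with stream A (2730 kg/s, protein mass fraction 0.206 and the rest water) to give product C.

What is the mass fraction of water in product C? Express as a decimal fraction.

0.757

Vapour removed = 0.298×0.771×2418 = 555.55 kg/s; concentrate = 1862.4 kg/s.
water reaching the mixer = 1308.7 (from concentrate) + 2730×0.794 = 3476.3 kg/s.
Product flow = 1862.4 + 2730 = 4592.4 kg/s; water fraction = 0.757.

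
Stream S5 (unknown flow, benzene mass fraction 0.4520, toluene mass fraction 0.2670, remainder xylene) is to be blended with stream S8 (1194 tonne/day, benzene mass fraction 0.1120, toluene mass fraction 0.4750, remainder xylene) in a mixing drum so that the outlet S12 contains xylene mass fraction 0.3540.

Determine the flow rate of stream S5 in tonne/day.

Let S5 be the unknown flow. Total out = 1194 + S5.
xylene balance: 493.12 + 0.281·S5 = 0.354·(1194 + S5)
(0.281 − 0.354)·S5 = 0.354×1194 − 493.12 = -70.446
S5 = -70.446 / -0.073 = 965.01 tonne/day

965 tonne/day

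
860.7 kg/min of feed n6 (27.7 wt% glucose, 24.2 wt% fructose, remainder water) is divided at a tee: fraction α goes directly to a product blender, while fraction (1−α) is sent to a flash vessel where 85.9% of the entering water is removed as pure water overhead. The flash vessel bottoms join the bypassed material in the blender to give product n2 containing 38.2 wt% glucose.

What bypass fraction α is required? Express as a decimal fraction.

0.335

All 860.7×0.277 = 238.41 kg/min of glucose reaches n2, so n2 = 238.41/0.382 = 624.12 kg/min and vapour = 236.58 kg/min.
The evaporator receives (1−α)·860.7 of feed at 0.481 water and removes 0.859 of that water:
0.859×0.481×(1−α)×860.7 = 236.58
(1−α) = 236.58/355.62 = 0.6653;  α = 0.3347.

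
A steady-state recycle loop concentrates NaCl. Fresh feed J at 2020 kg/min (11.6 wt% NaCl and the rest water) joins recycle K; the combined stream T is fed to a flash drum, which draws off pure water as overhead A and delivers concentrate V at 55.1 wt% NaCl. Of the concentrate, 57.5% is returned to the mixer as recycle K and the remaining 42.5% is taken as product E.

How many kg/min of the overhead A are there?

1595 kg/min

Overall NaCl balance (none leaves overhead): NaCl in fresh feed = NaCl in product, i.e. 2020×0.116 = (1−0.575)·V·0.551.
V = 234.32/(0.551×0.425) = 1000.6 kg/min.
Recycle K = 0.575×1000.6 = 575.36 kg/min.
Combined feed T = 2020 + 575.36 = 2595.4 kg/min.
Overhead A = T − V = 2595.4 − 1000.6 = 1594.7 kg/min.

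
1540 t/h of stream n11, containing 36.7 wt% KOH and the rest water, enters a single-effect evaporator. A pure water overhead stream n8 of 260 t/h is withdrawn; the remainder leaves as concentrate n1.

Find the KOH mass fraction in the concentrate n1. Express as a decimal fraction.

0.442

KOH is not removed: 1540×0.367 = 565.18 t/h of KOH enters n1.
Concentrate = 1540 − 260 = 1280 t/h.
Mass fraction = 565.18/1280 = 0.442.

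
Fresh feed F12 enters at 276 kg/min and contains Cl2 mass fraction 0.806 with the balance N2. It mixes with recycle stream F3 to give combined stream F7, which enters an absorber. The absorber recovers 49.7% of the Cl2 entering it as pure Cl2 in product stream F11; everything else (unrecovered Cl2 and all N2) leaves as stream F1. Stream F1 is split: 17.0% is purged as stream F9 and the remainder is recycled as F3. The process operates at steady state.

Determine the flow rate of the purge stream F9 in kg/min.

86.2 kg/min

N2 enters only via F12 and leaves only via the purge: 276×0.194 = 0.170×(N2 in F1), and the absorber passes all N2, so N2 in F7 = N2 in F1 = 314.96 kg/min.
Cl2 in F7: m_A = 276×0.806 + (1−0.170)·(1−0.497)·m_A, so m_A = 222.46/0.5825 = 381.89 kg/min.
F1 = (1−0.497)×381.89 + 314.96 = 507.06 kg/min.
Purge F9 = 0.170×507.06 = 86.2 kg/min.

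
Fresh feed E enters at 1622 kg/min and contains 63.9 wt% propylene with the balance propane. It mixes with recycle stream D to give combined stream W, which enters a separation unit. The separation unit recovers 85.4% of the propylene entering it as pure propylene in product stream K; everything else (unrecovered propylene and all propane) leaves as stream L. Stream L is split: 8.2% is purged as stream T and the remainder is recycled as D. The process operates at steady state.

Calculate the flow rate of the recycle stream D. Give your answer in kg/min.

propane enters only via E and leaves only via the purge: 1622×0.361 = 0.082×(propane in L), and the separation unit passes all propane, so propane in W = propane in L = 7140.8 kg/min.
propylene in W: m_A = 1622×0.639 + (1−0.082)·(1−0.854)·m_A, so m_A = 1036.5/0.8660 = 1196.9 kg/min.
L = (1−0.854)×1196.9 + 7140.8 = 7315.5 kg/min.
Recycle D = (1−0.082)×7315.5 = 6715.6 kg/min.

6716 kg/min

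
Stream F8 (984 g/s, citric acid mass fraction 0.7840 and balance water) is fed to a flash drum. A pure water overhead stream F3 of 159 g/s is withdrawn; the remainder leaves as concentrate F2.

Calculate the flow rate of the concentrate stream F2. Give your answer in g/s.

Concentrate = 984 − 159 = 825 g/s.

825 g/s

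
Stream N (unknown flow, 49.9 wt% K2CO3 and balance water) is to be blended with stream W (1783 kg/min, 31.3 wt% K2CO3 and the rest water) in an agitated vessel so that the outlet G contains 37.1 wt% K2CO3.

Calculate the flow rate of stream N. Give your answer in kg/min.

807.9 kg/min

Let N be the unknown flow. Total out = 1783 + N.
K2CO3 balance: 558.08 + 0.499·N = 0.371·(1783 + N)
(0.499 − 0.371)·N = 0.371×1783 − 558.08 = 103.41
N = 103.41 / 0.128 = 807.92 kg/min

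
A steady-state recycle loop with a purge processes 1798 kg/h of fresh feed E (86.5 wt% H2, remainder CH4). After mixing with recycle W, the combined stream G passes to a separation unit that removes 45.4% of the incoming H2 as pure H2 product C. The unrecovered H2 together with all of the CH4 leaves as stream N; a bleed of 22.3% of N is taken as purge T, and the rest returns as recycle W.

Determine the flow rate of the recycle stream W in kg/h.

CH4 enters only via E and leaves only via the purge: 1798×0.135 = 0.223×(CH4 in N), and the separation unit passes all CH4, so CH4 in G = CH4 in N = 1088.5 kg/h.
H2 in G: m_A = 1798×0.865 + (1−0.223)·(1−0.454)·m_A, so m_A = 1555.3/0.5758 = 2701.3 kg/h.
N = (1−0.454)×2701.3 + 1088.5 = 2563.4 kg/h.
Recycle W = (1−0.223)×2563.4 = 1991.7 kg/h.

1992 kg/h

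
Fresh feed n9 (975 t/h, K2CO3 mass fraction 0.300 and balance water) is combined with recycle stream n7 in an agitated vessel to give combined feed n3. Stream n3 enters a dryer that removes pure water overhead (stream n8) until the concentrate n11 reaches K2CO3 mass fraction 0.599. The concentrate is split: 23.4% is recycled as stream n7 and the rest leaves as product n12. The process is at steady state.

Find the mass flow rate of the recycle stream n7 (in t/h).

Overall K2CO3 balance (none leaves overhead): K2CO3 in fresh feed = K2CO3 in product, i.e. 975×0.300 = (1−0.234)·n11·0.599.
n11 = 292.5/(0.599×0.766) = 637.49 t/h.
Recycle n7 = 0.234×637.49 = 149.17 t/h.

149.2 t/h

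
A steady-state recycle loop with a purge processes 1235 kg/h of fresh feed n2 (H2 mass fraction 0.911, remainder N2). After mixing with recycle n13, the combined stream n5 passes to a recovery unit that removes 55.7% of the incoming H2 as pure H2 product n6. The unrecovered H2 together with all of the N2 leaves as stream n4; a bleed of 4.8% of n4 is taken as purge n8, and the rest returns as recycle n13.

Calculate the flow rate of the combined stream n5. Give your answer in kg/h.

4236 kg/h

N2 enters only via n2 and leaves only via the purge: 1235×0.089 = 0.048×(N2 in n4), and the recovery unit passes all N2, so N2 in n5 = N2 in n4 = 2289.9 kg/h.
H2 in n5: m_A = 1235×0.911 + (1−0.048)·(1−0.557)·m_A, so m_A = 1125.1/0.5783 = 1945.6 kg/h.
n5 = 1945.6 + 2289.9 = 4235.5 kg/h.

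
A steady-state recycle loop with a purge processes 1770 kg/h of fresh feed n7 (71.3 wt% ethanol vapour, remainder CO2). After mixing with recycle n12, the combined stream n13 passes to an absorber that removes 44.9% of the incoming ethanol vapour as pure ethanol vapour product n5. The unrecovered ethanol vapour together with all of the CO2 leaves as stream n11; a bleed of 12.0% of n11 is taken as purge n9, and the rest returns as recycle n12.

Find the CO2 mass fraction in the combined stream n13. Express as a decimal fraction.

0.6334

CO2 enters only via n7 and leaves only via the purge: 1770×0.287 = 0.120×(CO2 in n11), and the absorber passes all CO2, so CO2 in n13 = CO2 in n11 = 4233.2 kg/h.
ethanol vapour in n13: m_A = 1770×0.713 + (1−0.120)·(1−0.449)·m_A, so m_A = 1262/0.5151 = 2449.9 kg/h.
n13 = 2449.9 + 4233.2 = 6683.2 kg/h.
CO2 fraction in n13 = 4233.2/6683.2 = 0.6334.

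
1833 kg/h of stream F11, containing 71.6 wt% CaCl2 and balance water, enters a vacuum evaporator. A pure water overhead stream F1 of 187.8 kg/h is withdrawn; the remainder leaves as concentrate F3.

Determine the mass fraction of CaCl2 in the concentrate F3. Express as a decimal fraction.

0.7977

CaCl2 is not removed: 1833×0.716 = 1312.4 kg/h of CaCl2 enters F3.
Concentrate = 1833 − 187.8 = 1645.2 kg/h.
Mass fraction = 1312.4/1645.2 = 0.7977.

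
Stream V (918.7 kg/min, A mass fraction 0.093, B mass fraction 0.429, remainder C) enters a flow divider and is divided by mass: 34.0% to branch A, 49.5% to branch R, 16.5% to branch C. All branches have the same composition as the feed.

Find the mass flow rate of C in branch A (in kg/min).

Branch A total = 0.340×918.7 = 312.36 kg/min.
C in A = 0.478×312.36 = 149.31 kg/min.

149.3 kg/min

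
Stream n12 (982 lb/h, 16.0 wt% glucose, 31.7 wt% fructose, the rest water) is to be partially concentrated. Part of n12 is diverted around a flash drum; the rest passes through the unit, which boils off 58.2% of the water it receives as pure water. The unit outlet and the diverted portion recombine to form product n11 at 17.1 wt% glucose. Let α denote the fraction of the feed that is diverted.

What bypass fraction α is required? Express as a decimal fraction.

All 982×0.160 = 157.12 lb/h of glucose reaches n11, so n11 = 157.12/0.171 = 918.83 lb/h and vapour = 63.17 lb/h.
The evaporator receives (1−α)·982 of feed at 0.523 water and removes 0.582 of that water:
0.582×0.523×(1−α)×982 = 63.17
(1−α) = 63.17/298.91 = 0.2113;  α = 0.7887.

0.789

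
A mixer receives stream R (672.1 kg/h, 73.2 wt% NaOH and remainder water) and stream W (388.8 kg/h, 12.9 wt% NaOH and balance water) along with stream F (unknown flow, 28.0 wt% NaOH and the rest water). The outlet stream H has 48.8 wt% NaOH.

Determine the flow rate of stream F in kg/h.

Let F be the unknown flow. Total out = 1060.9 + F.
NaOH balance: 542.13 + 0.280·F = 0.488·(1060.9 + F)
(0.280 − 0.488)·F = 0.488×1060.9 − 542.13 = -24.413
F = -24.413 / -0.208 = 117.37 kg/h

117.4 kg/h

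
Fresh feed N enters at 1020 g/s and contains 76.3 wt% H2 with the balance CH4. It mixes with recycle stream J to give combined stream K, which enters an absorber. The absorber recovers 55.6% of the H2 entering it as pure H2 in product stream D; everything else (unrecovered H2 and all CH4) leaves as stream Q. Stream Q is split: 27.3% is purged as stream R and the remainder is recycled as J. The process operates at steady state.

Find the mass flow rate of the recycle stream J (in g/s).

1015 g/s

CH4 enters only via N and leaves only via the purge: 1020×0.237 = 0.273×(CH4 in Q), and the absorber passes all CH4, so CH4 in K = CH4 in Q = 885.49 g/s.
H2 in K: m_A = 1020×0.763 + (1−0.273)·(1−0.556)·m_A, so m_A = 778.26/0.6772 = 1149.2 g/s.
Q = (1−0.556)×1149.2 + 885.49 = 1395.7 g/s.
Recycle J = (1−0.273)×1395.7 = 1014.7 g/s.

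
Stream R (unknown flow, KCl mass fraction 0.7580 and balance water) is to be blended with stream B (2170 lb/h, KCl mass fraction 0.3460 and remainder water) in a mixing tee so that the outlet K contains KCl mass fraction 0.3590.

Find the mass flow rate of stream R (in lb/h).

70.7 lb/h

Let R be the unknown flow. Total out = 2170 + R.
KCl balance: 750.82 + 0.758·R = 0.359·(2170 + R)
(0.758 − 0.359)·R = 0.359×2170 − 750.82 = 28.21
R = 28.21 / 0.399 = 70.702 lb/h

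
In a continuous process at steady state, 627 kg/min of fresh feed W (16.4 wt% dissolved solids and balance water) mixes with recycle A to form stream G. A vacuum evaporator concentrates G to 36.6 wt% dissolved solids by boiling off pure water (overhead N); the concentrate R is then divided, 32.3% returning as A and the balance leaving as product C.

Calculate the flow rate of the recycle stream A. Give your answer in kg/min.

Overall dissolved solids balance (none leaves overhead): dissolved solids in fresh feed = dissolved solids in product, i.e. 627×0.164 = (1−0.323)·R·0.366.
R = 102.83/(0.366×0.677) = 414.99 kg/min.
Recycle A = 0.323×414.99 = 134.04 kg/min.

134 kg/min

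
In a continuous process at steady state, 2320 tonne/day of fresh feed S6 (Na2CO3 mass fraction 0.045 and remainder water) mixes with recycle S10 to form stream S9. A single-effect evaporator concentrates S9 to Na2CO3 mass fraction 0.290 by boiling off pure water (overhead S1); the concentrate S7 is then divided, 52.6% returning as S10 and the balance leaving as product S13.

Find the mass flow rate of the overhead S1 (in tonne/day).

Overall Na2CO3 balance (none leaves overhead): Na2CO3 in fresh feed = Na2CO3 in product, i.e. 2320×0.045 = (1−0.526)·S7·0.290.
S7 = 104.4/(0.290×0.474) = 759.49 tonne/day.
Recycle S10 = 0.526×759.49 = 399.49 tonne/day.
Combined feed S9 = 2320 + 399.49 = 2719.5 tonne/day.
Overhead S1 = S9 − S7 = 2719.5 − 759.49 = 1960 tonne/day.

1960 tonne/day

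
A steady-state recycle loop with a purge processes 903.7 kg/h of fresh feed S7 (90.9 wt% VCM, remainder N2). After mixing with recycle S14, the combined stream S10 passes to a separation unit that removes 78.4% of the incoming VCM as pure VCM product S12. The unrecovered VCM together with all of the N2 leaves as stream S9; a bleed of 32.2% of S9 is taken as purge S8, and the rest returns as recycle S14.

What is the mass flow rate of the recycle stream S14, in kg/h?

314.1 kg/h

N2 enters only via S7 and leaves only via the purge: 903.7×0.091 = 0.322×(N2 in S9), and the separation unit passes all N2, so N2 in S10 = N2 in S9 = 255.39 kg/h.
VCM in S10: m_A = 903.7×0.909 + (1−0.322)·(1−0.784)·m_A, so m_A = 821.46/0.8536 = 962.41 kg/h.
S9 = (1−0.784)×962.41 + 255.39 = 463.27 kg/h.
Recycle S14 = (1−0.322)×463.27 = 314.1 kg/h.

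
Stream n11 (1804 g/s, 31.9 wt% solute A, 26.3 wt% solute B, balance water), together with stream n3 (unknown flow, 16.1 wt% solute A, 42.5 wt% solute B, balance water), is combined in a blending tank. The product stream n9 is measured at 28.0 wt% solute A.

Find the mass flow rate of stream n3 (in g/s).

Let n3 be the unknown flow. Total out = 1804 + n3.
solute A balance: 575.48 + 0.161·n3 = 0.280·(1804 + n3)
(0.161 − 0.280)·n3 = 0.280×1804 − 575.48 = -70.356
n3 = -70.356 / -0.119 = 591.23 g/s

591.2 g/s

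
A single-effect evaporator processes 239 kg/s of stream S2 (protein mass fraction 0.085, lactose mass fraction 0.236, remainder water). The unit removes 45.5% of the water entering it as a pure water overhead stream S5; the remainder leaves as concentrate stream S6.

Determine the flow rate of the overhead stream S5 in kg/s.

73.84 kg/s

water entering = 239×0.679 = 162.28 kg/s; overhead removed = 0.455×162.28 = 73.838 kg/s.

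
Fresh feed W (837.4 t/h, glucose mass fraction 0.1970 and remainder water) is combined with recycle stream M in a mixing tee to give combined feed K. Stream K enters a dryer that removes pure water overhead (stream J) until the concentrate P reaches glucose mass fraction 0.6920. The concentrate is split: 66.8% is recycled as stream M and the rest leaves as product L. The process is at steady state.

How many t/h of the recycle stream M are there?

Overall glucose balance (none leaves overhead): glucose in fresh feed = glucose in product, i.e. 837.4×0.197 = (1−0.668)·P·0.692.
P = 164.97/(0.692×0.332) = 718.05 t/h.
Recycle M = 0.668×718.05 = 479.66 t/h.

479.7 t/h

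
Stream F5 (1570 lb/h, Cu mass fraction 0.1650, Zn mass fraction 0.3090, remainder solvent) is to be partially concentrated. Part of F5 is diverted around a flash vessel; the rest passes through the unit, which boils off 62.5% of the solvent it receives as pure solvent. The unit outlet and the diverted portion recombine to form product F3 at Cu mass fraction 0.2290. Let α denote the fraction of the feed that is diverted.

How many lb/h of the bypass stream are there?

235.3 lb/h

All 1570×0.165 = 259.05 lb/h of Cu reaches F3, so F3 = 259.05/0.229 = 1131.2 lb/h and vapour = 438.78 lb/h.
The evaporator receives (1−α)·1570 of feed at 0.526 solvent and removes 0.625 of that solvent:
0.625×0.526×(1−α)×1570 = 438.78
(1−α) = 438.78/516.14 = 0.8501;  α = 0.1499.
Bypass flow = 0.1499×1570 = 235.32 lb/h.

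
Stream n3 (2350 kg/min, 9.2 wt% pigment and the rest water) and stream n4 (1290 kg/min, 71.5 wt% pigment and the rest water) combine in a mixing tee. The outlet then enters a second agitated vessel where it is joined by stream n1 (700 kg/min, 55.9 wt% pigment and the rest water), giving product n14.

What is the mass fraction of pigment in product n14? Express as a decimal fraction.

Overall, product flow = 4340 kg/min.
pigment in = 2350×0.092 + 1290×0.715 + 700×0.559 = 1529.8 kg/min.
pigment fraction in n14 = 0.352.

0.352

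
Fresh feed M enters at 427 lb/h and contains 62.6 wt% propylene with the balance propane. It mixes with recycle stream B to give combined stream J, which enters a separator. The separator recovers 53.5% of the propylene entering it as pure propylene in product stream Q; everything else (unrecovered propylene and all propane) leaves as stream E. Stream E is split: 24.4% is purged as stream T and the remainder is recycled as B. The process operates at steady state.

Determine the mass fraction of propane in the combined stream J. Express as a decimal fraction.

0.614

propane enters only via M and leaves only via the purge: 427×0.374 = 0.244×(propane in E), and the separator passes all propane, so propane in J = propane in E = 654.5 lb/h.
propylene in J: m_A = 427×0.626 + (1−0.244)·(1−0.535)·m_A, so m_A = 267.3/0.6485 = 412.21 lb/h.
J = 412.21 + 654.5 = 1066.7 lb/h.
propane fraction in J = 654.5/1066.7 = 0.614.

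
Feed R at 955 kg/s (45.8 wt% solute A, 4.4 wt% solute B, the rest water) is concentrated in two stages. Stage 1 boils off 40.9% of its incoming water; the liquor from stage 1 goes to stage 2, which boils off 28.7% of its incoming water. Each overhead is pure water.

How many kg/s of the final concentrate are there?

water in feed = 955×0.498 = 475.59 kg/s.
After stage 1: water left = (1−0.409)×475.59 = 281.07; stream total = 760.48 kg/s.
After stage 2: water left = (1−0.287)×281.07 = 200.41; final concentrate = 679.82 kg/s.

679.8 kg/s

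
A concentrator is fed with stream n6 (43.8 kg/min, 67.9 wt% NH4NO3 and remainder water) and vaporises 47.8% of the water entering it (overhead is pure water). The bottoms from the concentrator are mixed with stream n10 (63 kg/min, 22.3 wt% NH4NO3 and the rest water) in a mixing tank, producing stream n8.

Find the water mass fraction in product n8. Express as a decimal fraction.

Vapour removed = 0.478×0.321×43.8 = 6.7206 kg/min; concentrate = 37.079 kg/min.
water reaching the mixer = 7.3392 (from concentrate) + 63×0.777 = 56.29 kg/min.
Product flow = 37.079 + 63 = 100.08 kg/min; water fraction = 0.562.

0.562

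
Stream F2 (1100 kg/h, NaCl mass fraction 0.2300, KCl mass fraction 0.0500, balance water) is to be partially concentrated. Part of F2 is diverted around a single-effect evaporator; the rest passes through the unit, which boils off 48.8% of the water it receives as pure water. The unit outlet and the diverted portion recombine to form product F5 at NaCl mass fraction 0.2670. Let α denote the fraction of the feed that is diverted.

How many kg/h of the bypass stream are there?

All 1100×0.230 = 253 kg/h of NaCl reaches F5, so F5 = 253/0.267 = 947.57 kg/h and vapour = 152.43 kg/h.
The evaporator receives (1−α)·1100 of feed at 0.720 water and removes 0.488 of that water:
0.488×0.720×(1−α)×1100 = 152.43
(1−α) = 152.43/386.5 = 0.3944;  α = 0.6056.
Bypass flow = 0.6056×1100 = 666.16 kg/h.

666.2 kg/h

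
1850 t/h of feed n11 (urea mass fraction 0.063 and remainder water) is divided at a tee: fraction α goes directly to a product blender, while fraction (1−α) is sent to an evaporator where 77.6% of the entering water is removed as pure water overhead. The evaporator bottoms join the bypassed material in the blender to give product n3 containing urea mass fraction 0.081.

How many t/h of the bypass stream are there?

All 1850×0.063 = 116.55 t/h of urea reaches n3, so n3 = 116.55/0.081 = 1438.9 t/h and vapour = 411.11 t/h.
The evaporator receives (1−α)·1850 of feed at 0.937 water and removes 0.776 of that water:
0.776×0.937×(1−α)×1850 = 411.11
(1−α) = 411.11/1345.2 = 0.3056;  α = 0.6944.
Bypass flow = 0.6944×1850 = 1284.6 t/h.

1285 t/h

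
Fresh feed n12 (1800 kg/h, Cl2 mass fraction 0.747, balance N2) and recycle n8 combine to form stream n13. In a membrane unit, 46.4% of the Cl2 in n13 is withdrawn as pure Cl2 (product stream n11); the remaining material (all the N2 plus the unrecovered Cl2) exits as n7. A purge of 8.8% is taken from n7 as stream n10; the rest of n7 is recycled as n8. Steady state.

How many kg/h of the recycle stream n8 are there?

N2 enters only via n12 and leaves only via the purge: 1800×0.253 = 0.088×(N2 in n7), and the membrane unit passes all N2, so N2 in n13 = N2 in n7 = 5175 kg/h.
Cl2 in n13: m_A = 1800×0.747 + (1−0.088)·(1−0.464)·m_A, so m_A = 1344.6/0.5112 = 2630.4 kg/h.
n7 = (1−0.464)×2630.4 + 5175 = 6584.9 kg/h.
Recycle n8 = (1−0.088)×6584.9 = 6005.4 kg/h.

6005 kg/h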